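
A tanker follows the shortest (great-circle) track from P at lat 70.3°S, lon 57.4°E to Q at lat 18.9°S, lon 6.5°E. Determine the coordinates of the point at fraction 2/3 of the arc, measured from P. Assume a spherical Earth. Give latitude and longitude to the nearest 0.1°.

The haversine formula gives a central angle δ ≈ 1.040 rad (59.6°) between the endpoints.
Interpolate at f = 2/3 with slerp weights a = sin((1−f)δ)/sin δ ≈ 0.394, b = sin(fδ)/sin δ ≈ 0.741.
p = a·p₁ + b·p₂ ≈ (0.768, 0.191, -0.611); φ = arcsin(p_z) ≈ -37.66°, λ = atan2(p_y, p_x) ≈ 13.98°.

≈ lat 37.7°S, lon 14.0°E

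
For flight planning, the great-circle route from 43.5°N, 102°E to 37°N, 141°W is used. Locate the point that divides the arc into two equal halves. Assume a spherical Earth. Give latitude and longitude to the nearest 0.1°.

≈ 58.2°N, 165.0°E

Write both endpoints as unit vectors p₁, p₂ with components (cos φ cos λ, cos φ sin λ, sin φ).
The central angle between the endpoints is δ = arccos(p₁·p₂) ≈ 1.419 rad (81.3°).
Interpolate at f = 1/2 with slerp weights a = sin((1−f)δ)/sin δ ≈ 0.659, b = sin(fδ)/sin δ ≈ 0.659.
p = a·p₁ + b·p₂ ≈ (-0.508, 0.136, 0.850); φ = arcsin(p_z) ≈ 58.24°, λ = atan2(p_y, p_x) ≈ 164.99°.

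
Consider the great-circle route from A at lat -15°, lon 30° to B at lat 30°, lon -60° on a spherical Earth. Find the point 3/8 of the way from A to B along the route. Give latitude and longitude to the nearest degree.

≈ lat 4°, lon -1°

From cos δ = sin φ₁ sin φ₂ + cos φ₁ cos φ₂ cos Δλ, the central angle is δ ≈ 1.701 rad (97.4°).
Interpolate at f = 3/8 with slerp weights a = sin((1−f)δ)/sin δ ≈ 0.881, b = sin(fδ)/sin δ ≈ 0.600.
p = a·p₁ + b·p₂ ≈ (0.997, -0.025, 0.072); φ = arcsin(p_z) ≈ 4.14°, λ = atan2(p_y, p_x) ≈ -1.42°.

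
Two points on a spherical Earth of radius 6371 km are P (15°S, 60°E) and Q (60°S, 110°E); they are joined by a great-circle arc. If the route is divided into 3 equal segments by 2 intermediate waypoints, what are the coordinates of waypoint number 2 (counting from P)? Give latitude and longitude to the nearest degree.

From cos δ = sin φ₁ sin φ₂ + cos φ₁ cos φ₂ cos Δλ, the central angle is δ ≈ 1.007 rad (57.7°).
Interpolate at f = 2/3 with slerp weights a = sin((1−f)δ)/sin δ ≈ 0.390, b = sin(fδ)/sin δ ≈ 0.736.
p = a·p₁ + b·p₂ ≈ (0.062, 0.672, -0.738); φ = arcsin(p_z) ≈ -47.58°, λ = atan2(p_y, p_x) ≈ 84.70°.

≈ (48°S, 85°E)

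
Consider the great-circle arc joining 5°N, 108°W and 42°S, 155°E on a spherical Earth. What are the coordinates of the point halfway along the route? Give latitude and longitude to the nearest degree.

Write both endpoints as unit vectors p₁, p₂ with components (cos φ cos λ, cos φ sin λ, sin φ).
The central angle between the endpoints is δ = arccos(p₁·p₂) ≈ 1.720 rad (98.5°).
Interpolate at f = 1/2 with slerp weights a = sin((1−f)δ)/sin δ ≈ 0.766, b = sin(fδ)/sin δ ≈ 0.766.
p = a·p₁ + b·p₂ ≈ (-0.752, -0.485, -0.446); φ = arcsin(p_z) ≈ -26.49°, λ = atan2(p_y, p_x) ≈ -147.16°.

≈ 26°S, 147°W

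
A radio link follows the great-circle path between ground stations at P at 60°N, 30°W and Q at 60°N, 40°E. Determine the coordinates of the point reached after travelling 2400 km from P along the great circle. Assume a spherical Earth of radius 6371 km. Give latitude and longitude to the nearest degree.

Write both endpoints as unit vectors p₁, p₂ with components (cos φ cos λ, cos φ sin λ, sin φ).
The central angle between the endpoints is δ = arccos(p₁·p₂) ≈ 0.582 rad (33.3°). The total great-circle distance is δ·R ≈ 0.582 × 6371 ≈ 3706 km, so the target fraction is f = 2400/3706 ≈ 0.648.
Interpolate at f ≈ 0.648 with slerp weights a = sin((1−f)δ)/sin δ ≈ 0.371, b = sin(fδ)/sin δ ≈ 0.669.
p = a·p₁ + b·p₂ ≈ (0.417, 0.123, 0.901); φ = arcsin(p_z) ≈ 64.25°, λ = atan2(p_y, p_x) ≈ 16.38°.

≈ 64°N, 16°E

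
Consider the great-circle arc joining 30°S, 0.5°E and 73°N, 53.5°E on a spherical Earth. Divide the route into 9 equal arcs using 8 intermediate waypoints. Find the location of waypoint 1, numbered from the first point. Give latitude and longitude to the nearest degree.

Convert each endpoint to a unit vector on the sphere (x = cos φ cos λ, y = cos φ sin λ, z = sin φ).
The central angle between the endpoints is δ = arccos(p₁·p₂) ≈ 1.903 rad (109.0°).
Interpolate at f = 1/9 with slerp weights a = sin((1−f)δ)/sin δ ≈ 1.050, b = sin(fδ)/sin δ ≈ 0.222.
p = a·p₁ + b·p₂ ≈ (0.948, 0.060, -0.313); φ = arcsin(p_z) ≈ -18.23°, λ = atan2(p_y, p_x) ≈ 3.63°.

≈ 18°S, 4°E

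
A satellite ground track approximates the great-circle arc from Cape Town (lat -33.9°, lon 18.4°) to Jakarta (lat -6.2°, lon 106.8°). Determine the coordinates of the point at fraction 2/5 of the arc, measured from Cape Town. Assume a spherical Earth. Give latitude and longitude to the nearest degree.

Write both endpoints as unit vectors p₁, p₂ with components (cos φ cos λ, cos φ sin λ, sin φ).
The central angle between the endpoints is δ = arccos(p₁·p₂) ≈ 1.487 rad (85.2°).
Interpolate at f = 2/5 with slerp weights a = sin((1−f)δ)/sin δ ≈ 0.781, b = sin(fδ)/sin δ ≈ 0.562.
p = a·p₁ + b·p₂ ≈ (0.454, 0.740, -0.497); φ = arcsin(p_z) ≈ -29.77°, λ = atan2(p_y, p_x) ≈ 58.48°.

≈ lat -30°, lon 58°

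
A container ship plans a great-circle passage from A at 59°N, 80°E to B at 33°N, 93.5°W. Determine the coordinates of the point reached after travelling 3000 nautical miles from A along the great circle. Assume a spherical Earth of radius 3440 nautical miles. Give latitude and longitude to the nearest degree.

Convert each endpoint to a unit vector on the sphere (x = cos φ cos λ, y = cos φ sin λ, z = sin φ).
The central angle between the endpoints is δ = arccos(p₁·p₂) ≈ 1.533 rad (87.8°). The total great-circle distance is δ·R ≈ 1.533 × 3440 ≈ 5274 nmi, so the target fraction is f = 3000/5274 ≈ 0.569.
Interpolate at f ≈ 0.569 with slerp weights a = sin((1−f)δ)/sin δ ≈ 0.614, b = sin(fδ)/sin δ ≈ 0.766.
p = a·p₁ + b·p₂ ≈ (0.016, -0.330, 0.944); φ = arcsin(p_z) ≈ 70.72°, λ = atan2(p_y, p_x) ≈ -87.27°.

≈ 71°N, 87°W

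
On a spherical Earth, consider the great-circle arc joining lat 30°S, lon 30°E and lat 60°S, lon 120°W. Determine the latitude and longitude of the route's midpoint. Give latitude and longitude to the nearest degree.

≈ lat 70°S, lon 0°E

From cos δ = sin φ₁ sin φ₂ + cos φ₁ cos φ₂ cos Δλ, the central angle is δ ≈ 1.513 rad (86.7°).
Interpolate at f = 1/2 with slerp weights a = sin((1−f)δ)/sin δ ≈ 0.687, b = sin(fδ)/sin δ ≈ 0.687.
p = a·p₁ + b·p₂ ≈ (0.344, -0.000, -0.939); φ = arcsin(p_z) ≈ -69.90°, λ = atan2(p_y, p_x) ≈ -0.00°.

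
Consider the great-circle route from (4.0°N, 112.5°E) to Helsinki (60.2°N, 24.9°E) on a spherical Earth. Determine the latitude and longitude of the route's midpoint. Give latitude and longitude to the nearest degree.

≈ (40°N, 87°E)

Convert each endpoint to a unit vector on the sphere (x = cos φ cos λ, y = cos φ sin λ, z = sin φ).
The central angle between the endpoints is δ = arccos(p₁·p₂) ≈ 1.489 rad (85.3°).
Interpolate at f = 1/2 with slerp weights a = sin((1−f)δ)/sin δ ≈ 0.680, b = sin(fδ)/sin δ ≈ 0.680.
p = a·p₁ + b·p₂ ≈ (0.047, 0.769, 0.638); φ = arcsin(p_z) ≈ 39.61°, λ = atan2(p_y, p_x) ≈ 86.51°.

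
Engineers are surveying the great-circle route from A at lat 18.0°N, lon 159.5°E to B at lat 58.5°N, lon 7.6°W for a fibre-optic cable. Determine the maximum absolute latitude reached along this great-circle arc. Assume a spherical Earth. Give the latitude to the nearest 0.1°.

The great circle lies in the plane with unit normal n̂ = (p₁ × p₂)/|p₁ × p₂|.
Here n̂_z ≈ -0.114; the vertex latitude is φ_max = arccos|n̂_z| ≈ 83.5°.
Check via Clairaut: cos φ_max = |cos φ₁| · sin C = cos(18.0°)·sin(6.9°) ≈ 0.114, again giving ≈ 83.5°.

≈ 83.5°N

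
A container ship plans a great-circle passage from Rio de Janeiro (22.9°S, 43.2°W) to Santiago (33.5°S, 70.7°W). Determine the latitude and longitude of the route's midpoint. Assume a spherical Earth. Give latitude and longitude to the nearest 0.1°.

≈ (28.9°S, 56.3°W)

Write both endpoints as unit vectors p₁, p₂ with components (cos φ cos λ, cos φ sin λ, sin φ).
The central angle between the endpoints is δ = arccos(p₁·p₂) ≈ 0.460 rad (26.3°).
Interpolate at f = 1/2 with slerp weights a = sin((1−f)δ)/sin δ ≈ 0.514, b = sin(fδ)/sin δ ≈ 0.514.
p = a·p₁ + b·p₂ ≈ (0.486, -0.728, -0.483); φ = arcsin(p_z) ≈ -28.90°, λ = atan2(p_y, p_x) ≈ -56.25°.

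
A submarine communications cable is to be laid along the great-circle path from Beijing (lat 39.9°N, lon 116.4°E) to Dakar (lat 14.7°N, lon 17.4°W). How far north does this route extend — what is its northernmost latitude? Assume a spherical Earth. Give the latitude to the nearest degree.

The great circle lies in the plane with unit normal n̂ = (p₁ × p₂)/|p₁ × p₂|.
Here n̂_z ≈ -0.572; the vertex latitude is φ_max = arccos|n̂_z| ≈ 55.1°.
Check via Clairaut: cos φ_max = |cos φ₁| · sin C = cos(39.9°)·sin(48.2°) ≈ 0.572, again giving ≈ 55.1°.

≈ 55°N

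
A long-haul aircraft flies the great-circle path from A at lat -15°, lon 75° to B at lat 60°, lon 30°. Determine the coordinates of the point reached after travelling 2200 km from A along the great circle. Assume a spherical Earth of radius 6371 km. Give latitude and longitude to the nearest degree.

≈ lat 4°, lon 68°

The haversine formula gives a central angle δ ≈ 1.453 rad (83.3°) between the endpoints. The total great-circle distance is δ·R ≈ 1.453 × 6371 ≈ 9258 km, so the target fraction is f = 2200/9258 ≈ 0.238.
Interpolate at f ≈ 0.238 with slerp weights a = sin((1−f)δ)/sin δ ≈ 0.901, b = sin(fδ)/sin δ ≈ 0.341.
p = a·p₁ + b·p₂ ≈ (0.373, 0.926, 0.062); φ = arcsin(p_z) ≈ 3.55°, λ = atan2(p_y, p_x) ≈ 68.07°.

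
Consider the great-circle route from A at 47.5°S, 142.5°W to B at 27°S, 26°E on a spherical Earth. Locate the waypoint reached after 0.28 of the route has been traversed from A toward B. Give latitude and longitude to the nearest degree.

The haversine formula gives a central angle δ ≈ 1.829 rad (104.8°) between the endpoints.
Interpolate at f = 0.28 with slerp weights a = sin((1−f)δ)/sin δ ≈ 1.001, b = sin(fδ)/sin δ ≈ 0.507.
p = a·p₁ + b·p₂ ≈ (-0.131, -0.214, -0.968); φ = arcsin(p_z) ≈ -75.49°, λ = atan2(p_y, p_x) ≈ -121.44°.

≈ 75°S, 121°W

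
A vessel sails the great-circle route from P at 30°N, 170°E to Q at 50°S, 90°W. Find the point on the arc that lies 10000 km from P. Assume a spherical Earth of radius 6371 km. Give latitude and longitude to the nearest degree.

The haversine formula gives a central angle δ ≈ 2.071 rad (118.7°) between the endpoints. The total great-circle distance is δ·R ≈ 2.071 × 6371 ≈ 13195 km, so the target fraction is f = 10000/13195 ≈ 0.758.
Interpolate at f ≈ 0.758 with slerp weights a = sin((1−f)δ)/sin δ ≈ 0.548, b = sin(fδ)/sin δ ≈ 1.140.
p = a·p₁ + b·p₂ ≈ (-0.467, -0.650, -0.599); φ = arcsin(p_z) ≈ -36.81°, λ = atan2(p_y, p_x) ≈ -125.70°.

≈ 37°S, 126°W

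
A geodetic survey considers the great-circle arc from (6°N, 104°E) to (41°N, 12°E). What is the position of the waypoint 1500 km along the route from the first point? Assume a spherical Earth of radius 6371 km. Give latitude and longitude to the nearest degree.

From cos δ = sin φ₁ sin φ₂ + cos φ₁ cos φ₂ cos Δλ, the central angle is δ ≈ 1.528 rad (87.6°). The total great-circle distance is δ·R ≈ 1.528 × 6371 ≈ 9737 km, so the target fraction is f = 1500/9737 ≈ 0.154.
Interpolate at f ≈ 0.154 with slerp weights a = sin((1−f)δ)/sin δ ≈ 0.963, b = sin(fδ)/sin δ ≈ 0.233.
p = a·p₁ + b·p₂ ≈ (-0.059, 0.965, 0.254); φ = arcsin(p_z) ≈ 14.70°, λ = atan2(p_y, p_x) ≈ 93.51°.

≈ (15°N, 94°E)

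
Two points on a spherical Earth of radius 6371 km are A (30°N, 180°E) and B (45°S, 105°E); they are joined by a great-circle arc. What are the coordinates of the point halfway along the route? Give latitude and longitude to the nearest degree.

Write both endpoints as unit vectors p₁, p₂ with components (cos φ cos λ, cos φ sin λ, sin φ).
The central angle between the endpoints is δ = arccos(p₁·p₂) ≈ 1.767 rad (101.2°).
Interpolate at f = 1/2 with slerp weights a = sin((1−f)δ)/sin δ ≈ 0.788, b = sin(fδ)/sin δ ≈ 0.788.
p = a·p₁ + b·p₂ ≈ (-0.827, 0.538, -0.163); φ = arcsin(p_z) ≈ -9.39°, λ = atan2(p_y, p_x) ≈ 146.93°.

≈ (9°S, 147°E)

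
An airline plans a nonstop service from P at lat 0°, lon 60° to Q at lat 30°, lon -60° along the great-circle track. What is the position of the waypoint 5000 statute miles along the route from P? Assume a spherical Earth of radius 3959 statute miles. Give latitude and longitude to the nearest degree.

Write both endpoints as unit vectors p₁, p₂ with components (cos φ cos λ, cos φ sin λ, sin φ).
The central angle between the endpoints is δ = arccos(p₁·p₂) ≈ 2.019 rad (115.7°). The total great-circle distance is δ·R ≈ 2.019 × 3959 ≈ 7992 mi, so the target fraction is f = 5000/7992 ≈ 0.626.
Interpolate at f ≈ 0.626 with slerp weights a = sin((1−f)δ)/sin δ ≈ 0.761, b = sin(fδ)/sin δ ≈ 1.057.
p = a·p₁ + b·p₂ ≈ (0.838, -0.134, 0.529); φ = arcsin(p_z) ≈ 31.91°, λ = atan2(p_y, p_x) ≈ -9.09°.

≈ lat 32°, lon -9°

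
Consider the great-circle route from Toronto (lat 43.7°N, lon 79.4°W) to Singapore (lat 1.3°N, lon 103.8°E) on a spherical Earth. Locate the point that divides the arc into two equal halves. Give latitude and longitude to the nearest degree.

The haversine formula gives a central angle δ ≈ 2.355 rad (134.9°) between the endpoints.
Interpolate at f = 1/2 with slerp weights a = sin((1−f)δ)/sin δ ≈ 1.304, b = sin(fδ)/sin δ ≈ 1.304.
p = a·p₁ + b·p₂ ≈ (-0.138, 0.339, 0.931); φ = arcsin(p_z) ≈ 68.52°, λ = atan2(p_y, p_x) ≈ 112.06°.

≈ lat 69°N, lon 112°E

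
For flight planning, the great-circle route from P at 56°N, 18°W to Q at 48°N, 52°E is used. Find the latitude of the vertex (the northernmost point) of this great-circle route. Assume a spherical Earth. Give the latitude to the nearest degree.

The great circle lies in the plane with unit normal n̂ = (p₁ × p₂)/|p₁ × p₂|.
Here n̂_z ≈ +0.526; the vertex latitude is φ_max = arccos|n̂_z| ≈ 58.2°.
Check via Clairaut: cos φ_max = |cos φ₁| · sin C = cos(56.0°)·sin(70.2°) ≈ 0.526, again giving ≈ 58.2°.

≈ 58°N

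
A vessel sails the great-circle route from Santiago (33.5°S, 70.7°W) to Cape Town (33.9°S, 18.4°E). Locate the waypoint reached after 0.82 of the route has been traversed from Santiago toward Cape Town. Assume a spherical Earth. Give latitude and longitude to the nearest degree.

≈ 39°S, 4°E

Write both endpoints as unit vectors p₁, p₂ with components (cos φ cos λ, cos φ sin λ, sin φ).
The central angle between the endpoints is δ = arccos(p₁·p₂) ≈ 1.246 rad (71.4°).
Interpolate at f = 0.82 with slerp weights a = sin((1−f)δ)/sin δ ≈ 0.235, b = sin(fδ)/sin δ ≈ 0.900.
p = a·p₁ + b·p₂ ≈ (0.774, 0.051, -0.632); φ = arcsin(p_z) ≈ -39.17°, λ = atan2(p_y, p_x) ≈ 3.78°.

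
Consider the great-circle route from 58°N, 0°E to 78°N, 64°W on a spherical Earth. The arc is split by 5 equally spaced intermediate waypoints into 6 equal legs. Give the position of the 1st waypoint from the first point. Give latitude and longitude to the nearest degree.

Convert each endpoint to a unit vector on the sphere (x = cos φ cos λ, y = cos φ sin λ, z = sin φ).
The central angle between the endpoints is δ = arccos(p₁·p₂) ≈ 0.500 rad (28.6°).
Interpolate at f = 1/6 with slerp weights a = sin((1−f)δ)/sin δ ≈ 0.844, b = sin(fδ)/sin δ ≈ 0.174.
p = a·p₁ + b·p₂ ≈ (0.463, -0.032, 0.886); φ = arcsin(p_z) ≈ 62.34°, λ = atan2(p_y, p_x) ≈ -4.01°.

≈ 62°N, 4°W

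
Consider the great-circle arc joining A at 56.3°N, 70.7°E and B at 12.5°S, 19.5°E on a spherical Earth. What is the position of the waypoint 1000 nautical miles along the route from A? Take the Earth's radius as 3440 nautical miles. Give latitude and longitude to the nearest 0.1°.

Convert each endpoint to a unit vector on the sphere (x = cos φ cos λ, y = cos φ sin λ, z = sin φ).
The central angle between the endpoints is δ = arccos(p₁·p₂) ≈ 1.411 rad (80.8°). The total great-circle distance is δ·R ≈ 1.411 × 3440 ≈ 4853 nmi, so the target fraction is f = 1000/4853 ≈ 0.206.
Interpolate at f ≈ 0.206 with slerp weights a = sin((1−f)δ)/sin δ ≈ 0.912, b = sin(fδ)/sin δ ≈ 0.290.
p = a·p₁ + b·p₂ ≈ (0.434, 0.572, 0.696); φ = arcsin(p_z) ≈ 44.08°, λ = atan2(p_y, p_x) ≈ 52.79°.

≈ 44.1°N, 52.8°E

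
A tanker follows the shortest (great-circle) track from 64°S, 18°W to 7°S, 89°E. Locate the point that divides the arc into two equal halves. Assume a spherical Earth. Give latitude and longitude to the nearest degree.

From cos δ = sin φ₁ sin φ₂ + cos φ₁ cos φ₂ cos Δλ, the central angle is δ ≈ 1.588 rad (91.0°).
Interpolate at f = 1/2 with slerp weights a = sin((1−f)δ)/sin δ ≈ 0.713, b = sin(fδ)/sin δ ≈ 0.713.
p = a·p₁ + b·p₂ ≈ (0.310, 0.611, -0.728); φ = arcsin(p_z) ≈ -46.73°, λ = atan2(p_y, p_x) ≈ 63.13°.

≈ 47°S, 63°E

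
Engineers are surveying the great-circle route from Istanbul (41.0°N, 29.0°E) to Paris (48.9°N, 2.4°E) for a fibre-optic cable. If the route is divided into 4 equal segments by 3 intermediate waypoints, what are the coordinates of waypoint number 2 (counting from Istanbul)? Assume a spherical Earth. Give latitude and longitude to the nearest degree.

From cos δ = sin φ₁ sin φ₂ + cos φ₁ cos φ₂ cos Δλ, the central angle is δ ≈ 0.354 rad (20.3°).
Interpolate at f = 2/4 with slerp weights a = sin((1−f)δ)/sin δ ≈ 0.508, b = sin(fδ)/sin δ ≈ 0.508.
p = a·p₁ + b·p₂ ≈ (0.669, 0.200, 0.716); φ = arcsin(p_z) ≈ 45.72°, λ = atan2(p_y, p_x) ≈ 16.63°.

≈ 46°N, 17°E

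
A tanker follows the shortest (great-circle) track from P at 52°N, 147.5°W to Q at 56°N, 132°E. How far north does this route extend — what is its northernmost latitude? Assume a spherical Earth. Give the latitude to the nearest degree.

The great circle lies in the plane with unit normal n̂ = (p₁ × p₂)/|p₁ × p₂|.
Here n̂_z ≈ -0.482; the vertex latitude is φ_max = arccos|n̂_z| ≈ 61.2°.
Check via Clairaut: cos φ_max = |cos φ₁| · sin C = cos(52.0°)·sin(51.6°) ≈ 0.482, again giving ≈ 61.2°.

≈ 61°N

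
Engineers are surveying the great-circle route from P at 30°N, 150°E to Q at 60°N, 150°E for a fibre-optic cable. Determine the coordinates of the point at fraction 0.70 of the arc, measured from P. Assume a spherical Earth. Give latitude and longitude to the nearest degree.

≈ 51°N, 150°E

The haversine formula gives a central angle δ ≈ 0.524 rad (30.0°) between the endpoints.
Interpolate at f = 0.70 with slerp weights a = sin((1−f)δ)/sin δ ≈ 0.313, b = sin(fδ)/sin δ ≈ 0.717.
p = a·p₁ + b·p₂ ≈ (-0.545, 0.315, 0.777); φ = arcsin(p_z) ≈ 51.00°, λ = atan2(p_y, p_x) ≈ 150.00°.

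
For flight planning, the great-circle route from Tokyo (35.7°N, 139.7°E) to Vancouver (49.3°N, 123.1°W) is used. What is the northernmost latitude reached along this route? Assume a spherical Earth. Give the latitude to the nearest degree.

≈ 55°N

The great circle lies in the plane with unit normal n̂ = (p₁ × p₂)/|p₁ × p₂|.
Here n̂_z ≈ +0.567; the vertex latitude is φ_max = arccos|n̂_z| ≈ 55.5°.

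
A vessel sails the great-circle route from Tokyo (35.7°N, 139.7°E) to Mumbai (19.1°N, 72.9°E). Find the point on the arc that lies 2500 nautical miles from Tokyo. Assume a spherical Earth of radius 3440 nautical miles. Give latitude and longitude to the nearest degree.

≈ 28°N, 91°E

The haversine formula gives a central angle δ ≈ 1.055 rad (60.4°) between the endpoints. The total great-circle distance is δ·R ≈ 1.055 × 3440 ≈ 3629 nmi, so the target fraction is f = 2500/3629 ≈ 0.689.
Interpolate at f ≈ 0.689 with slerp weights a = sin((1−f)δ)/sin δ ≈ 0.371, b = sin(fδ)/sin δ ≈ 0.764.
p = a·p₁ + b·p₂ ≈ (-0.017, 0.885, 0.466); φ = arcsin(p_z) ≈ 27.79°, λ = atan2(p_y, p_x) ≈ 91.12°.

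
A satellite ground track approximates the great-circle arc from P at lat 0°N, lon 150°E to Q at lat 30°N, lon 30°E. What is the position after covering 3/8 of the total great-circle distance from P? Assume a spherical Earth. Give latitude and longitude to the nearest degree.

Write both endpoints as unit vectors p₁, p₂ with components (cos φ cos λ, cos φ sin λ, sin φ).
The central angle between the endpoints is δ = arccos(p₁·p₂) ≈ 2.019 rad (115.7°).
Interpolate at f = 3/8 with slerp weights a = sin((1−f)δ)/sin δ ≈ 1.057, b = sin(fδ)/sin δ ≈ 0.762.
p = a·p₁ + b·p₂ ≈ (-0.344, 0.858, 0.381); φ = arcsin(p_z) ≈ 22.39°, λ = atan2(p_y, p_x) ≈ 111.83°.

≈ lat 22°N, lon 112°E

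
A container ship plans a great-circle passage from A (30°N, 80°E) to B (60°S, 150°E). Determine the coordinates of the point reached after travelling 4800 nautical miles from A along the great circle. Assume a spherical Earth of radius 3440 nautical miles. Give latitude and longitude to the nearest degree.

From cos δ = sin φ₁ sin φ₂ + cos φ₁ cos φ₂ cos Δλ, the central angle is δ ≈ 1.860 rad (106.6°). The total great-circle distance is δ·R ≈ 1.860 × 3440 ≈ 6397 nmi, so the target fraction is f = 4800/6397 ≈ 0.750.
Interpolate at f ≈ 0.750 with slerp weights a = sin((1−f)δ)/sin δ ≈ 0.467, b = sin(fδ)/sin δ ≈ 1.027.
p = a·p₁ + b·p₂ ≈ (-0.375, 0.655, -0.656); φ = arcsin(p_z) ≈ -40.99°, λ = atan2(p_y, p_x) ≈ 119.75°.

≈ (41°S, 120°E)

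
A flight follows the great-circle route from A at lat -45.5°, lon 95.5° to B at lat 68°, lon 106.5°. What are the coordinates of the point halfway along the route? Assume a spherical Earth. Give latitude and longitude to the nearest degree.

≈ lat 11°, lon 99°

Write both endpoints as unit vectors p₁, p₂ with components (cos φ cos λ, cos φ sin λ, sin φ).
The central angle between the endpoints is δ = arccos(p₁·p₂) ≈ 1.986 rad (113.8°).
Interpolate at f = 1/2 with slerp weights a = sin((1−f)δ)/sin δ ≈ 0.916, b = sin(fδ)/sin δ ≈ 0.916.
p = a·p₁ + b·p₂ ≈ (-0.159, 0.968, 0.196); φ = arcsin(p_z) ≈ 11.30°, λ = atan2(p_y, p_x) ≈ 99.33°.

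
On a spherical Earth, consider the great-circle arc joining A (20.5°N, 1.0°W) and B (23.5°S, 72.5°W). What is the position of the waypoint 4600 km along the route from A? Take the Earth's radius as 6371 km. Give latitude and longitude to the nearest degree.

≈ (2°S, 36°W)

Convert each endpoint to a unit vector on the sphere (x = cos φ cos λ, y = cos φ sin λ, z = sin φ).
The central angle between the endpoints is δ = arccos(p₁·p₂) ≈ 1.437 rad (82.4°). The total great-circle distance is δ·R ≈ 1.437 × 6371 ≈ 9158 km, so the target fraction is f = 4600/9158 ≈ 0.502.
Interpolate at f ≈ 0.502 with slerp weights a = sin((1−f)δ)/sin δ ≈ 0.662, b = sin(fδ)/sin δ ≈ 0.667.
p = a·p₁ + b·p₂ ≈ (0.804, -0.594, -0.034); φ = arcsin(p_z) ≈ -1.95°, λ = atan2(p_y, p_x) ≈ -36.47°.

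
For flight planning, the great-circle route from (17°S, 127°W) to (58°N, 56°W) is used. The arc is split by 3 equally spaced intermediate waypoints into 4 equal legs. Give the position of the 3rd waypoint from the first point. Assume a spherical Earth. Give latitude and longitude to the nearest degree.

Convert each endpoint to a unit vector on the sphere (x = cos φ cos λ, y = cos φ sin λ, z = sin φ).
The central angle between the endpoints is δ = arccos(p₁·p₂) ≈ 1.654 rad (94.8°).
Interpolate at f = 3/4 with slerp weights a = sin((1−f)δ)/sin δ ≈ 0.403, b = sin(fδ)/sin δ ≈ 0.949.
p = a·p₁ + b·p₂ ≈ (0.049, -0.725, 0.687); φ = arcsin(p_z) ≈ 43.40°, λ = atan2(p_y, p_x) ≈ -86.11°.

≈ (43°N, 86°W)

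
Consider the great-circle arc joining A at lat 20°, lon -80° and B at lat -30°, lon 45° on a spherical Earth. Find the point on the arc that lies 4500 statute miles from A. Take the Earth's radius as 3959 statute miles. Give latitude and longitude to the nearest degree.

≈ lat -11°, lon -22°

Write both endpoints as unit vectors p₁, p₂ with components (cos φ cos λ, cos φ sin λ, sin φ).
The central angle between the endpoints is δ = arccos(p₁·p₂) ≈ 2.262 rad (129.6°). The total great-circle distance is δ·R ≈ 2.262 × 3959 ≈ 8957 mi, so the target fraction is f = 4500/8957 ≈ 0.502.
Interpolate at f ≈ 0.502 with slerp weights a = sin((1−f)δ)/sin δ ≈ 1.172, b = sin(fδ)/sin δ ≈ 1.178.
p = a·p₁ + b·p₂ ≈ (0.913, -0.363, -0.188); φ = arcsin(p_z) ≈ -10.84°, λ = atan2(p_y, p_x) ≈ -21.70°.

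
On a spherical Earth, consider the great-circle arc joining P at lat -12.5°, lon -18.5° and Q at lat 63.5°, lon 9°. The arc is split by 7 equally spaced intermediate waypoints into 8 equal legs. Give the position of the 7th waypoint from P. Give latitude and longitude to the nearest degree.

≈ lat 54°, lon 1°

Write both endpoints as unit vectors p₁, p₂ with components (cos φ cos λ, cos φ sin λ, sin φ).
The central angle between the endpoints is δ = arccos(p₁·p₂) ≈ 1.377 rad (78.9°).
Interpolate at f = 7/8 with slerp weights a = sin((1−f)δ)/sin δ ≈ 0.175, b = sin(fδ)/sin δ ≈ 0.952.
p = a·p₁ + b·p₂ ≈ (0.581, 0.012, 0.814); φ = arcsin(p_z) ≈ 54.47°, λ = atan2(p_y, p_x) ≈ 1.22°.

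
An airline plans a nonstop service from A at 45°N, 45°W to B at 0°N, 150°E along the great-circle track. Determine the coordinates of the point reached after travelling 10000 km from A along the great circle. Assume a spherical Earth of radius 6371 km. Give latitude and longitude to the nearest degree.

≈ 41°N, 163°E

Write both endpoints as unit vectors p₁, p₂ with components (cos φ cos λ, cos φ sin λ, sin φ).
The central angle between the endpoints is δ = arccos(p₁·p₂) ≈ 2.323 rad (133.1°). The total great-circle distance is δ·R ≈ 2.323 × 6371 ≈ 14798 km, so the target fraction is f = 10000/14798 ≈ 0.676.
Interpolate at f ≈ 0.676 with slerp weights a = sin((1−f)δ)/sin δ ≈ 0.936, b = sin(fδ)/sin δ ≈ 1.369.
p = a·p₁ + b·p₂ ≈ (-0.718, 0.216, 0.662); φ = arcsin(p_z) ≈ 41.46°, λ = atan2(p_y, p_x) ≈ 163.22°.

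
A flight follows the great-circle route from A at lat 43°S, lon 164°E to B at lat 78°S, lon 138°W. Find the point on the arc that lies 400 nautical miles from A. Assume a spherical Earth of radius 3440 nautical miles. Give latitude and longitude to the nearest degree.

≈ lat 49°S, lon 167°E

The haversine formula gives a central angle δ ≈ 0.726 rad (41.6°) between the endpoints. The total great-circle distance is δ·R ≈ 0.726 × 3440 ≈ 2498 nmi, so the target fraction is f = 400/2498 ≈ 0.160.
Interpolate at f ≈ 0.160 with slerp weights a = sin((1−f)δ)/sin δ ≈ 0.863, b = sin(fδ)/sin δ ≈ 0.175.
p = a·p₁ + b·p₂ ≈ (-0.633, 0.150, -0.759); φ = arcsin(p_z) ≈ -49.39°, λ = atan2(p_y, p_x) ≈ 166.71°.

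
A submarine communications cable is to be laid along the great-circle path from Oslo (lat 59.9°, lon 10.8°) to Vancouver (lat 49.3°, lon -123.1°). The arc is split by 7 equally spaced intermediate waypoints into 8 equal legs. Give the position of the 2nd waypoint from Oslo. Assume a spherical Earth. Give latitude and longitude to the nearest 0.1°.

≈ lat 71.8°, lon -16.8°

Convert each endpoint to a unit vector on the sphere (x = cos φ cos λ, y = cos φ sin λ, z = sin φ).
The central angle between the endpoints is δ = arccos(p₁·p₂) ≈ 1.127 rad (64.6°).
Interpolate at f = 2/8 with slerp weights a = sin((1−f)δ)/sin δ ≈ 0.828, b = sin(fδ)/sin δ ≈ 0.308.
p = a·p₁ + b·p₂ ≈ (0.298, -0.090, 0.950); φ = arcsin(p_z) ≈ 71.83°, λ = atan2(p_y, p_x) ≈ -16.84°.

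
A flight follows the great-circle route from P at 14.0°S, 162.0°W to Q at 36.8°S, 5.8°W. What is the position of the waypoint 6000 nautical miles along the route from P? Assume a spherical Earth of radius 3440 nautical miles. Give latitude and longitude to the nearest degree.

Convert each endpoint to a unit vector on the sphere (x = cos φ cos λ, y = cos φ sin λ, z = sin φ).
The central angle between the endpoints is δ = arccos(p₁·p₂) ≈ 2.172 rad (124.5°). The total great-circle distance is δ·R ≈ 2.172 × 3440 ≈ 7473 nmi, so the target fraction is f = 6000/7473 ≈ 0.803.
Interpolate at f ≈ 0.803 with slerp weights a = sin((1−f)δ)/sin δ ≈ 0.504, b = sin(fδ)/sin δ ≈ 1.195.
p = a·p₁ + b·p₂ ≈ (0.487, -0.248, -0.838); φ = arcsin(p_z) ≈ -56.88°, λ = atan2(p_y, p_x) ≈ -26.96°.

≈ 57°S, 27°W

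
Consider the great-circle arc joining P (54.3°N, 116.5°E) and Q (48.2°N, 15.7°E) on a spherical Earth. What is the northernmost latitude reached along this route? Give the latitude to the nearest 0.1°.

≈ 63.2°N

The great circle lies in the plane with unit normal n̂ = (p₁ × p₂)/|p₁ × p₂|.
Here n̂_z ≈ -0.451; the vertex latitude is φ_max = arccos|n̂_z| ≈ 63.2°.
Check via Clairaut: cos φ_max = |cos φ₁| · sin C = cos(54.3°)·sin(50.7°) ≈ 0.451, again giving ≈ 63.2°.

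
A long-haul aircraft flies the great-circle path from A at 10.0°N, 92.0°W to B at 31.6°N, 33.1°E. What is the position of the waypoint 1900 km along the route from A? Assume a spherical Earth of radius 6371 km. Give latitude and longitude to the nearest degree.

≈ 21°N, 78°W

Write both endpoints as unit vectors p₁, p₂ with components (cos φ cos λ, cos φ sin λ, sin φ).
The central angle between the endpoints is δ = arccos(p₁·p₂) ≈ 1.973 rad (113.0°). The total great-circle distance is δ·R ≈ 1.973 × 6371 ≈ 12569 km, so the target fraction is f = 1900/12569 ≈ 0.151.
Interpolate at f ≈ 0.151 with slerp weights a = sin((1−f)δ)/sin δ ≈ 1.081, b = sin(fδ)/sin δ ≈ 0.319.
p = a·p₁ + b·p₂ ≈ (0.191, -0.915, 0.355); φ = arcsin(p_z) ≈ 20.79°, λ = atan2(p_y, p_x) ≈ -78.23°.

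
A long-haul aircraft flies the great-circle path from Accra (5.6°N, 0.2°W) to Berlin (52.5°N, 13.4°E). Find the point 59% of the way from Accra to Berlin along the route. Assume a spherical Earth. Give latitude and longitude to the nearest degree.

≈ (33°N, 6°E)

The haversine formula gives a central angle δ ≈ 0.842 rad (48.2°) between the endpoints.
Interpolate at f = 0.59 with slerp weights a = sin((1−f)δ)/sin δ ≈ 0.454, b = sin(fδ)/sin δ ≈ 0.639.
p = a·p₁ + b·p₂ ≈ (0.830, 0.089, 0.551); φ = arcsin(p_z) ≈ 33.44°, λ = atan2(p_y, p_x) ≈ 6.09°.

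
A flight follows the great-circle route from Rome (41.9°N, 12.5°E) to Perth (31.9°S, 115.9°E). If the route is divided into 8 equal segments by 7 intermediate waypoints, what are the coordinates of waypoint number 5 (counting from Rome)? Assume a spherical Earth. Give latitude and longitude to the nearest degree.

≈ 3°S, 80°E

Convert each endpoint to a unit vector on the sphere (x = cos φ cos λ, y = cos φ sin λ, z = sin φ).
The central angle between the endpoints is δ = arccos(p₁·p₂) ≈ 2.094 rad (120.0°).
Interpolate at f = 5/8 with slerp weights a = sin((1−f)δ)/sin δ ≈ 0.816, b = sin(fδ)/sin δ ≈ 1.115.
p = a·p₁ + b·p₂ ≈ (0.180, 0.983, -0.044); φ = arcsin(p_z) ≈ -2.53°, λ = atan2(p_y, p_x) ≈ 79.65°.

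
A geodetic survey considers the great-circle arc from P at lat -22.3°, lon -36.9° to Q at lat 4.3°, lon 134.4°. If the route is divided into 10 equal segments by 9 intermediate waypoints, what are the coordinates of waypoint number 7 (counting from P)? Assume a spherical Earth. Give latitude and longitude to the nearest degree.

Write both endpoints as unit vectors p₁, p₂ with components (cos φ cos λ, cos φ sin λ, sin φ).
The central angle between the endpoints is δ = arccos(p₁·p₂) ≈ 2.795 rad (160.1°).
Interpolate at f = 7/10 with slerp weights a = sin((1−f)δ)/sin δ ≈ 2.187, b = sin(fδ)/sin δ ≈ 2.726.
p = a·p₁ + b·p₂ ≈ (-0.283, 0.727, -0.626); φ = arcsin(p_z) ≈ -38.73°, λ = atan2(p_y, p_x) ≈ 111.30°.

≈ lat -39°, lon 111°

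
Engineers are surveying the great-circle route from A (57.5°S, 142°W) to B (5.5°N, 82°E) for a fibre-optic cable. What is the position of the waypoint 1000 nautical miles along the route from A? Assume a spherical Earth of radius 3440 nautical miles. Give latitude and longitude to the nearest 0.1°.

≈ (64.7°S, 173.6°W)

From cos δ = sin φ₁ sin φ₂ + cos φ₁ cos φ₂ cos Δλ, the central angle is δ ≈ 2.055 rad (117.7°). The total great-circle distance is δ·R ≈ 2.055 × 3440 ≈ 7069 nmi, so the target fraction is f = 1000/7069 ≈ 0.141.
Interpolate at f ≈ 0.141 with slerp weights a = sin((1−f)δ)/sin δ ≈ 1.109, b = sin(fδ)/sin δ ≈ 0.324.
p = a·p₁ + b·p₂ ≈ (-0.425, -0.048, -0.904); φ = arcsin(p_z) ≈ -64.71°, λ = atan2(p_y, p_x) ≈ -173.61°.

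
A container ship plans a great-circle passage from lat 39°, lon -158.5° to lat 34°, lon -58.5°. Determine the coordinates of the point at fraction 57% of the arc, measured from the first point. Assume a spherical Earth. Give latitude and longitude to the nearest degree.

From cos δ = sin φ₁ sin φ₂ + cos φ₁ cos φ₂ cos Δλ, the central angle is δ ≈ 1.328 rad (76.1°).
Interpolate at f = 0.57 with slerp weights a = sin((1−f)δ)/sin δ ≈ 0.557, b = sin(fδ)/sin δ ≈ 0.708.
p = a·p₁ + b·p₂ ≈ (-0.096, -0.659, 0.746); φ = arcsin(p_z) ≈ 48.26°, λ = atan2(p_y, p_x) ≈ -98.31°.

≈ lat 48°, lon -98°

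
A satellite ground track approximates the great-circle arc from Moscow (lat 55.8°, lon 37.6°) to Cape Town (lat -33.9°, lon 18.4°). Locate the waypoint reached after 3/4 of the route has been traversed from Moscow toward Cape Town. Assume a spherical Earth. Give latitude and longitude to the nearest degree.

≈ lat -11°, lon 23°

Convert each endpoint to a unit vector on the sphere (x = cos φ cos λ, y = cos φ sin λ, z = sin φ).
The central angle between the endpoints is δ = arccos(p₁·p₂) ≈ 1.592 rad (91.2°).
Interpolate at f = 3/4 with slerp weights a = sin((1−f)δ)/sin δ ≈ 0.388, b = sin(fδ)/sin δ ≈ 0.930.
p = a·p₁ + b·p₂ ≈ (0.905, 0.377, -0.198); φ = arcsin(p_z) ≈ -11.43°, λ = atan2(p_y, p_x) ≈ 22.59°.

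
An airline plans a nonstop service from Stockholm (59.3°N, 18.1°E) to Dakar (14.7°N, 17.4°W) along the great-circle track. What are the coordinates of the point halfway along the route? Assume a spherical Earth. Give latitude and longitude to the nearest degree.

From cos δ = sin φ₁ sin φ₂ + cos φ₁ cos φ₂ cos Δλ, the central angle is δ ≈ 0.902 rad (51.7°).
Interpolate at f = 1/2 with slerp weights a = sin((1−f)δ)/sin δ ≈ 0.556, b = sin(fδ)/sin δ ≈ 0.556.
p = a·p₁ + b·p₂ ≈ (0.782, -0.073, 0.619); φ = arcsin(p_z) ≈ 38.22°, λ = atan2(p_y, p_x) ≈ -5.30°.

≈ (38°N, 5°W)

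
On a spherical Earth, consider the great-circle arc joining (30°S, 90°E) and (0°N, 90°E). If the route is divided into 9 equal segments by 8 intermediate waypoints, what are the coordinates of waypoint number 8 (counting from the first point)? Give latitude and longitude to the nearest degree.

≈ (3°S, 90°E)

Write both endpoints as unit vectors p₁, p₂ with components (cos φ cos λ, cos φ sin λ, sin φ).
The central angle between the endpoints is δ = arccos(p₁·p₂) ≈ 0.524 rad (30.0°).
Interpolate at f = 8/9 with slerp weights a = sin((1−f)δ)/sin δ ≈ 0.116, b = sin(fδ)/sin δ ≈ 0.898.
p = a·p₁ + b·p₂ ≈ (0.000, 0.998, -0.058); φ = arcsin(p_z) ≈ -3.33°, λ = atan2(p_y, p_x) ≈ 90.00°.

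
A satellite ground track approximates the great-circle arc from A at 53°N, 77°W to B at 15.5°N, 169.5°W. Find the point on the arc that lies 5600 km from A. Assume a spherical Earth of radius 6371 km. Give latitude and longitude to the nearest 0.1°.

From cos δ = sin φ₁ sin φ₂ + cos φ₁ cos φ₂ cos Δλ, the central angle is δ ≈ 1.382 rad (79.2°). The total great-circle distance is δ·R ≈ 1.382 × 6371 ≈ 8802 km, so the target fraction is f = 5600/8802 ≈ 0.636.
Interpolate at f ≈ 0.636 with slerp weights a = sin((1−f)δ)/sin δ ≈ 0.490, b = sin(fδ)/sin δ ≈ 0.784.
p = a·p₁ + b·p₂ ≈ (-0.677, -0.425, 0.601); φ = arcsin(p_z) ≈ 36.96°, λ = atan2(p_y, p_x) ≈ -147.85°.

≈ 37.0°N, 147.8°W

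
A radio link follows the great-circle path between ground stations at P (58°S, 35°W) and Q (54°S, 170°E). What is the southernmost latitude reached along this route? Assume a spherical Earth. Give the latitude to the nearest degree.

The great circle lies in the plane with unit normal n̂ = (p₁ × p₂)/|p₁ × p₂|.
Here n̂_z ≈ -0.144; the vertex latitude is φ_max = arccos|n̂_z| ≈ 81.7°.
Check via Clairaut: cos φ_max = |cos φ₁| · sin C = cos(58.0°)·sin(164.2°) ≈ 0.144, again giving ≈ 81.7°.

≈ 82°S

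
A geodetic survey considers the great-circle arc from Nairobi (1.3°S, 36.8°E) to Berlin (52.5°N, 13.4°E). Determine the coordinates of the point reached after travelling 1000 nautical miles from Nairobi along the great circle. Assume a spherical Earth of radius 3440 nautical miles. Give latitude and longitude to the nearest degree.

≈ 15°N, 32°E

Convert each endpoint to a unit vector on the sphere (x = cos φ cos λ, y = cos φ sin λ, z = sin φ).
The central angle between the endpoints is δ = arccos(p₁·p₂) ≈ 1.000 rad (57.3°). The total great-circle distance is δ·R ≈ 1.000 × 3440 ≈ 3439 nmi, so the target fraction is f = 1000/3439 ≈ 0.291.
Interpolate at f ≈ 0.291 with slerp weights a = sin((1−f)δ)/sin δ ≈ 0.774, b = sin(fδ)/sin δ ≈ 0.341.
p = a·p₁ + b·p₂ ≈ (0.821, 0.512, 0.253); φ = arcsin(p_z) ≈ 14.64°, λ = atan2(p_y, p_x) ≈ 31.92°.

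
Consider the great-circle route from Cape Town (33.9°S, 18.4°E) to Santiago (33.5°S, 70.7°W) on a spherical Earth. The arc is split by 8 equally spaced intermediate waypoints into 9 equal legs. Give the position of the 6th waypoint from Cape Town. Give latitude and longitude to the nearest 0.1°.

≈ (41.9°S, 42.4°W)

Convert each endpoint to a unit vector on the sphere (x = cos φ cos λ, y = cos φ sin λ, z = sin φ).
The central angle between the endpoints is δ = arccos(p₁·p₂) ≈ 1.246 rad (71.4°).
Interpolate at f = 6/9 with slerp weights a = sin((1−f)δ)/sin δ ≈ 0.426, b = sin(fδ)/sin δ ≈ 0.779.
p = a·p₁ + b·p₂ ≈ (0.550, -0.502, -0.668); φ = arcsin(p_z) ≈ -41.88°, λ = atan2(p_y, p_x) ≈ -42.36°.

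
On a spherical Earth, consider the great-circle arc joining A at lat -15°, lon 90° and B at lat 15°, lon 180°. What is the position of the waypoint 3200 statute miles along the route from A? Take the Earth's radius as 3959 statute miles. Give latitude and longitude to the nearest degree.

≈ lat 0°, lon 134°

Convert each endpoint to a unit vector on the sphere (x = cos φ cos λ, y = cos φ sin λ, z = sin φ).
The central angle between the endpoints is δ = arccos(p₁·p₂) ≈ 1.638 rad (93.8°). The total great-circle distance is δ·R ≈ 1.638 × 3959 ≈ 6484 mi, so the target fraction is f = 3200/6484 ≈ 0.494.
Interpolate at f ≈ 0.494 with slerp weights a = sin((1−f)δ)/sin δ ≈ 0.739, b = sin(fδ)/sin δ ≈ 0.725.
p = a·p₁ + b·p₂ ≈ (-0.700, 0.714, -0.004); φ = arcsin(p_z) ≈ -0.22°, λ = atan2(p_y, p_x) ≈ 134.43°.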